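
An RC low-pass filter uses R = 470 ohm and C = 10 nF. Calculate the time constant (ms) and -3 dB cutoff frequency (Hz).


Time constant: tau = R * C.
tau = 470 * 1.00e-08 = 4.7e-06 s
tau = 0.0047 ms
Cutoff frequency: fc = 1 / (2*pi*R*C).
fc = 1 / (2*pi*4.7e-06) = 33862.75 Hz

tau = 0.0047 ms, fc = 33862.75 Hz


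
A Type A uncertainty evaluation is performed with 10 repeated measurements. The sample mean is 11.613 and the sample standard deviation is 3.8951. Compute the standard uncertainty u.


The standard uncertainty for Type A evaluation is u = s / sqrt(n).
u = 3.8951 / sqrt(10)
u = 3.8951 / 3.1623
u = 1.2317

1.2317


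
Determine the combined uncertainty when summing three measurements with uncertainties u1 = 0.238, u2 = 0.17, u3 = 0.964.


For a sum of independent quantities, uc = sqrt(u1^2 + u2^2 + u3^2).
uc = sqrt(0.238^2 + 0.17^2 + 0.964^2)
uc = sqrt(0.056644 + 0.0289 + 0.929296)
uc = 1.0074

1.0074


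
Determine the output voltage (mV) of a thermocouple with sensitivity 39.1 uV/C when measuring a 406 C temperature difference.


The thermocouple output V = sensitivity * dT.
V = 39.1 uV/C * 406 C
V = 15874.6 uV
V = 15.875 mV

15.875 mV


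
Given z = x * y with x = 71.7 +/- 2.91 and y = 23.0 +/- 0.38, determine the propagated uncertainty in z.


For a product z = x*y, the relative uncertainty is:
uz/z = sqrt((ux/x)^2 + (uy/y)^2)
Relative uncertainties: ux/x = 2.91/71.7 = 0.040586
uy/y = 0.38/23.0 = 0.016522
z = 71.7 * 23.0 = 1649.1
uz = 1649.1 * sqrt(0.040586^2 + 0.016522^2) = 72.263

72.263


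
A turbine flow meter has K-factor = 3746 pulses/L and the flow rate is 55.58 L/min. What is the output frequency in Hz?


Frequency = K * Q / 60 (converting L/min to L/s).
f = 3746 * 55.58 / 60
f = 208202.68 / 60
f = 3470.04 Hz

3470.04 Hz


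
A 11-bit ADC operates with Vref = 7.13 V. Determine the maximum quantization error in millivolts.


The maximum quantization error is +/- LSB/2.
LSB = Vref / 2^n = 7.13 / 2048 = 0.00348145 V
Max error = LSB / 2 = 0.00348145 / 2 = 0.00174072 V
Max error = 1.7407 mV

1.7407 mV


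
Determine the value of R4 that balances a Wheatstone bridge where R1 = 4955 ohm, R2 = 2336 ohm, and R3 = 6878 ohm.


At balance: R1*R4 = R2*R3, so R4 = R2*R3/R1.
R4 = 2336 * 6878 / 4955
R4 = 16067008 / 4955
R4 = 3242.58 ohm

3242.58 ohm


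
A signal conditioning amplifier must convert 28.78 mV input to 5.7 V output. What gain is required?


Gain = Vout / Vin (converting to same units).
G = 5.7 V / 28.78 mV
G = 5700.0 mV / 28.78 mV
G = 198.05

198.05


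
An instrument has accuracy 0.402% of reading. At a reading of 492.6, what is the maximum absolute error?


Absolute error = (accuracy% / 100) * reading.
Error = (0.402 / 100) * 492.6
Error = 0.00402 * 492.6
Error = 1.9803

1.9803


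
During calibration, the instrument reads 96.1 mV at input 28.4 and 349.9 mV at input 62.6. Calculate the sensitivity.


Sensitivity = (y2 - y1) / (x2 - x1).
S = (349.9 - 96.1) / (62.6 - 28.4)
S = 253.8 / 34.2
S = 7.4211 mV/unit

7.4211 mV/unit


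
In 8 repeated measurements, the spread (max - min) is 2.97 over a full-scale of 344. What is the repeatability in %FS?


Repeatability = (spread / full scale) * 100%.
R = (2.97 / 344) * 100
R = 0.863 %FS

0.863 %FS


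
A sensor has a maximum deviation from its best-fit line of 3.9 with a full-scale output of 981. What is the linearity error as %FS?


Linearity error = (max deviation / full scale) * 100%.
Linearity = (3.9 / 981) * 100
Linearity = 0.398 %FS

0.398 %FS


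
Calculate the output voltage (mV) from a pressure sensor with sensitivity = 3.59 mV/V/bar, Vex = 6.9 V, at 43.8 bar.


Output = sensitivity * Vex * P.
Vout = 3.59 * 6.9 * 43.8
Vout = 24.771 * 43.8
Vout = 1084.97 mV

1084.97 mV


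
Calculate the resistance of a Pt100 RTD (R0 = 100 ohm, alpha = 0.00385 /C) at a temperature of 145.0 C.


The RTD equation: Rt = R0 * (1 + alpha * T).
Rt = 100 * (1 + 0.00385 * 145.0)
Rt = 100 * (1 + 0.55825)
Rt = 100 * 1.55825
Rt = 155.825 ohm

155.825 ohm


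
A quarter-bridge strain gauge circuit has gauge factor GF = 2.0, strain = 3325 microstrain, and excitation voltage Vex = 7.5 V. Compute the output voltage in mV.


Quarter bridge output: Vout = (GF * epsilon * Vex) / 4.
Vout = (2.0 * 3325e-6 * 7.5) / 4
Vout = 0.049875 / 4 V
Vout = 0.01246875 V = 12.4687 mV

12.4687 mV


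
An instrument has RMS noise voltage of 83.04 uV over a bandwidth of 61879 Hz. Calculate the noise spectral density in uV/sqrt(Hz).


Noise spectral density = Vrms / sqrt(BW).
NSD = 83.04 / sqrt(61879)
NSD = 83.04 / 248.7549
NSD = 0.3338 uV/sqrt(Hz)

0.3338 uV/sqrt(Hz)


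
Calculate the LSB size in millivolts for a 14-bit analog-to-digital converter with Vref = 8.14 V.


The resolution (LSB) of an ADC is Vref / 2^n.
LSB = 8.14 / 2^14
LSB = 8.14 / 16384
LSB = 0.00049683 V = 0.49682617 mV

0.49682617 mV


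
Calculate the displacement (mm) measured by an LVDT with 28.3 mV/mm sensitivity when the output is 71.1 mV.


Displacement = Vout / sensitivity.
d = 71.1 / 28.3
d = 2.512 mm

2.512 mm


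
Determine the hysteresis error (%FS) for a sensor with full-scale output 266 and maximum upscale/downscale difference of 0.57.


Hysteresis = (max difference / full scale) * 100%.
H = (0.57 / 266) * 100
H = 0.214 %FS

0.214 %FS


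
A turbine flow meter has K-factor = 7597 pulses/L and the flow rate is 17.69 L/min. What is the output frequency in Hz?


Frequency = K * Q / 60 (converting L/min to L/s).
f = 7597 * 17.69 / 60
f = 134390.93 / 60
f = 2239.85 Hz

2239.85 Hz


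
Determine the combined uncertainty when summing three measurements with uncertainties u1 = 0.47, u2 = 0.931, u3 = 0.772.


For a sum of independent quantities, uc = sqrt(u1^2 + u2^2 + u3^2).
uc = sqrt(0.47^2 + 0.931^2 + 0.772^2)
uc = sqrt(0.2209 + 0.866761 + 0.595984)
uc = 1.2976

1.2976


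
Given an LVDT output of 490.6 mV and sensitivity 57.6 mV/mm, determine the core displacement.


Displacement = Vout / sensitivity.
d = 490.6 / 57.6
d = 8.517 mm

8.517 mm


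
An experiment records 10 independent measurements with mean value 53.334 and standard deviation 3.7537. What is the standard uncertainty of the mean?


The standard uncertainty for Type A evaluation is u = s / sqrt(n).
u = 3.7537 / sqrt(10)
u = 3.7537 / 3.1623
u = 1.187

1.187


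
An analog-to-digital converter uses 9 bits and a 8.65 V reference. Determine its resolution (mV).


The resolution (LSB) of an ADC is Vref / 2^n.
LSB = 8.65 / 2^9
LSB = 8.65 / 512
LSB = 0.01689453 V = 16.89453125 mV

16.89453125 mV


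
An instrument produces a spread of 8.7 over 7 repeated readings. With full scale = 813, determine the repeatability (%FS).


Repeatability = (spread / full scale) * 100%.
R = (8.7 / 813) * 100
R = 1.07 %FS

1.07 %FS


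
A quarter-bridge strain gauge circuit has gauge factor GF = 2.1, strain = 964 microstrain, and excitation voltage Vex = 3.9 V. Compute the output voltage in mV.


Quarter bridge output: Vout = (GF * epsilon * Vex) / 4.
Vout = (2.1 * 964e-6 * 3.9) / 4
Vout = 0.00789516 / 4 V
Vout = 0.00197379 V = 1.9738 mV

1.9738 mV


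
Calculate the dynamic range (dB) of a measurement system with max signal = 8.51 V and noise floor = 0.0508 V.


Dynamic range = 20 * log10(Vmax / Vnoise).
DR = 20 * log10(8.51 / 0.0508)
DR = 20 * log10(167.52)
DR = 44.48 dB

44.48 dB


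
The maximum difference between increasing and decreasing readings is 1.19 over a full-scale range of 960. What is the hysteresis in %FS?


Hysteresis = (max difference / full scale) * 100%.
H = (1.19 / 960) * 100
H = 0.124 %FS

0.124 %FS


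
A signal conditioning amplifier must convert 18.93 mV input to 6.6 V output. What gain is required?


Gain = Vout / Vin (converting to same units).
G = 6.6 V / 18.93 mV
G = 6600.0 mV / 18.93 mV
G = 348.65

348.65


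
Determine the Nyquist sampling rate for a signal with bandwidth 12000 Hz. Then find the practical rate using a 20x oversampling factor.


By Nyquist theorem, fs_min = 2 * fmax.
fs_min = 2 * 12000 = 24000 Hz
Practical rate = 20 * fs_min = 20 * 24000 = 480000 Hz

fs_min = 24000 Hz, fs_practical = 480000 Hz


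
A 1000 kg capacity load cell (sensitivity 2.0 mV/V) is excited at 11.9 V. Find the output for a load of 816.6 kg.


Vout = rated_output * Vex * (load / capacity).
Vout = 2.0 * 11.9 * (816.6 / 1000)
Vout = 2.0 * 11.9 * 0.8166
Vout = 19.435 mV

19.435 mV


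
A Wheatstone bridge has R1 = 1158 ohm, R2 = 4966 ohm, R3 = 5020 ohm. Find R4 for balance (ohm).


At balance: R1*R4 = R2*R3, so R4 = R2*R3/R1.
R4 = 4966 * 5020 / 1158
R4 = 24929320 / 1158
R4 = 21527.91 ohm

21527.91 ohm


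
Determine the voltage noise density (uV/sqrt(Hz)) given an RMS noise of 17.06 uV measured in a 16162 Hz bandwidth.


Noise spectral density = Vrms / sqrt(BW).
NSD = 17.06 / sqrt(16162)
NSD = 17.06 / 127.1299
NSD = 0.1342 uV/sqrt(Hz)

0.1342 uV/sqrt(Hz)


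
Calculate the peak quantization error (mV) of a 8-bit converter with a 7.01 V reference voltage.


The maximum quantization error is +/- LSB/2.
LSB = Vref / 2^n = 7.01 / 256 = 0.02738281 V
Max error = LSB / 2 = 0.02738281 / 2 = 0.01369141 V
Max error = 13.6914 mV

13.6914 mV


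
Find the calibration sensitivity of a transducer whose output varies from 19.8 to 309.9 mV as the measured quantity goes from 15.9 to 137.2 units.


Sensitivity = (y2 - y1) / (x2 - x1).
S = (309.9 - 19.8) / (137.2 - 15.9)
S = 290.1 / 121.3
S = 2.3916 mV/unit

2.3916 mV/unit


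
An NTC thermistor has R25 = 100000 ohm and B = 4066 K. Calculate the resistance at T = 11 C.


NTC thermistor equation: Rt = R25 * exp(B * (1/T - 1/T25)).
T in Kelvin: 284.15 K, T25 = 298.15 K
1/T - 1/T25 = 1/284.15 - 1/298.15 = 0.00016525
B * (1/T - 1/T25) = 4066 * 0.00016525 = 0.6719
Rt = 100000 * exp(0.6719) = 195797.9 ohm

195797.9 ohm


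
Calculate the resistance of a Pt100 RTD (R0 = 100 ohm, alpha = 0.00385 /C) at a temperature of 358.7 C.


The RTD equation: Rt = R0 * (1 + alpha * T).
Rt = 100 * (1 + 0.00385 * 358.7)
Rt = 100 * (1 + 1.380995)
Rt = 100 * 2.380995
Rt = 238.1 ohm

238.1 ohm


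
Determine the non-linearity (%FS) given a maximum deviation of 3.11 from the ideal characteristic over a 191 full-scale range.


Linearity error = (max deviation / full scale) * 100%.
Linearity = (3.11 / 191) * 100
Linearity = 1.628 %FS

1.628 %FS


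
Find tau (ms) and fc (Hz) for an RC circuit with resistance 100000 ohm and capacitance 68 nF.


Time constant: tau = R * C.
tau = 100000 * 6.80e-08 = 0.0068 s
tau = 6.8 ms
Cutoff frequency: fc = 1 / (2*pi*R*C).
fc = 1 / (2*pi*0.0068) = 23.41 Hz

tau = 6.8 ms, fc = 23.41 Hz


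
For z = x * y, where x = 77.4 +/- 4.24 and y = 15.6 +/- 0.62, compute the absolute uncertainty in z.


For a product z = x*y, the relative uncertainty is:
uz/z = sqrt((ux/x)^2 + (uy/y)^2)
Relative uncertainties: ux/x = 4.24/77.4 = 0.05478
uy/y = 0.62/15.6 = 0.039744
z = 77.4 * 15.6 = 1207.4
uz = 1207.4 * sqrt(0.05478^2 + 0.039744^2) = 81.718

81.718


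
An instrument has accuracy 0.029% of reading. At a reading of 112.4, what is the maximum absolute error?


Absolute error = (accuracy% / 100) * reading.
Error = (0.029 / 100) * 112.4
Error = 0.00029 * 112.4
Error = 0.0326

0.0326


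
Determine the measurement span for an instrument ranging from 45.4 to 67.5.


Span = upper range - lower range.
Span = 67.5 - (45.4)
Span = 22.1

22.1


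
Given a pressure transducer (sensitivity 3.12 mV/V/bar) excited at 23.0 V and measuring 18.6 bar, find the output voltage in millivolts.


Output = sensitivity * Vex * P.
Vout = 3.12 * 23.0 * 18.6
Vout = 71.76 * 18.6
Vout = 1334.74 mV

1334.74 mV


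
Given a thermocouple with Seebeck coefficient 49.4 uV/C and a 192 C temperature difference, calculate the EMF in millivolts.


The thermocouple output V = sensitivity * dT.
V = 49.4 uV/C * 192 C
V = 9484.8 uV
V = 9.485 mV

9.485 mV


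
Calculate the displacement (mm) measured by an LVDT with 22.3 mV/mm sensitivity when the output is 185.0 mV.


Displacement = Vout / sensitivity.
d = 185.0 / 22.3
d = 8.296 mm

8.296 mm


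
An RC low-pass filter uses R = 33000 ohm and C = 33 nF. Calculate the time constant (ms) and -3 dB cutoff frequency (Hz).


Time constant: tau = R * C.
tau = 33000 * 3.30e-08 = 0.001089 s
tau = 1.089 ms
Cutoff frequency: fc = 1 / (2*pi*R*C).
fc = 1 / (2*pi*0.001089) = 146.15 Hz

tau = 1.089 ms, fc = 146.15 Hz


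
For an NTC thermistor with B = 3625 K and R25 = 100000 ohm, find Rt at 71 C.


NTC thermistor equation: Rt = R25 * exp(B * (1/T - 1/T25)).
T in Kelvin: 344.15 K, T25 = 298.15 K
1/T - 1/T25 = 1/344.15 - 1/298.15 = -0.00044831
B * (1/T - 1/T25) = 3625 * -0.00044831 = -1.6251
Rt = 100000 * exp(-1.6251) = 19689.0 ohm

19689.0 ohm


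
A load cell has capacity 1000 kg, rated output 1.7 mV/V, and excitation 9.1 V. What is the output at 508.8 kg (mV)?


Vout = rated_output * Vex * (load / capacity).
Vout = 1.7 * 9.1 * (508.8 / 1000)
Vout = 1.7 * 9.1 * 0.5088
Vout = 7.871 mV

7.871 mV


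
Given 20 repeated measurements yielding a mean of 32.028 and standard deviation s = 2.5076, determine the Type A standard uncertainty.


The standard uncertainty for Type A evaluation is u = s / sqrt(n).
u = 2.5076 / sqrt(20)
u = 2.5076 / 4.4721
u = 0.5607

0.5607


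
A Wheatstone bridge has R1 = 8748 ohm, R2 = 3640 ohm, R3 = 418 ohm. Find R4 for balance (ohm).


At balance: R1*R4 = R2*R3, so R4 = R2*R3/R1.
R4 = 3640 * 418 / 8748
R4 = 1521520 / 8748
R4 = 173.93 ohm

173.93 ohm


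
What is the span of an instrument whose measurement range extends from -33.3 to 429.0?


Span = upper range - lower range.
Span = 429.0 - (-33.3)
Span = 462.3

462.3


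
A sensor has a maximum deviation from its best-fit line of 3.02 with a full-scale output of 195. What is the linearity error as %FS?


Linearity error = (max deviation / full scale) * 100%.
Linearity = (3.02 / 195) * 100
Linearity = 1.549 %FS

1.549 %FS


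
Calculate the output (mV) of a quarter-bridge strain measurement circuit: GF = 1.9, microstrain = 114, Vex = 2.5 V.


Quarter bridge output: Vout = (GF * epsilon * Vex) / 4.
Vout = (1.9 * 114e-6 * 2.5) / 4
Vout = 0.0005415 / 4 V
Vout = 0.00013537 V = 0.1354 mV

0.1354 mV


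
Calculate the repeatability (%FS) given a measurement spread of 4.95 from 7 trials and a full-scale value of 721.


Repeatability = (spread / full scale) * 100%.
R = (4.95 / 721) * 100
R = 0.687 %FS

0.687 %FS


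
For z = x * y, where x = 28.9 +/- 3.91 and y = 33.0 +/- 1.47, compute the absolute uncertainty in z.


For a product z = x*y, the relative uncertainty is:
uz/z = sqrt((ux/x)^2 + (uy/y)^2)
Relative uncertainties: ux/x = 3.91/28.9 = 0.135294
uy/y = 1.47/33.0 = 0.044545
z = 28.9 * 33.0 = 953.7
uz = 953.7 * sqrt(0.135294^2 + 0.044545^2) = 135.844

135.844


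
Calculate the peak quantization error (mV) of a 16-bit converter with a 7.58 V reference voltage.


The maximum quantization error is +/- LSB/2.
LSB = Vref / 2^n = 7.58 / 65536 = 0.00011566 V
Max error = LSB / 2 = 0.00011566 / 2 = 5.783e-05 V
Max error = 0.0578 mV

0.0578 mV


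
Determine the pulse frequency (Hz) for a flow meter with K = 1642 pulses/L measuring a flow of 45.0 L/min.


Frequency = K * Q / 60 (converting L/min to L/s).
f = 1642 * 45.0 / 60
f = 73890.0 / 60
f = 1231.5 Hz

1231.5 Hz


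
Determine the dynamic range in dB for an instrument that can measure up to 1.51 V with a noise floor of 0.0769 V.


Dynamic range = 20 * log10(Vmax / Vnoise).
DR = 20 * log10(1.51 / 0.0769)
DR = 20 * log10(19.64)
DR = 25.86 dB

25.86 dB


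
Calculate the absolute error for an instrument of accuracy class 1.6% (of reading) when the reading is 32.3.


Absolute error = (accuracy% / 100) * reading.
Error = (1.6 / 100) * 32.3
Error = 0.016 * 32.3
Error = 0.5168

0.5168


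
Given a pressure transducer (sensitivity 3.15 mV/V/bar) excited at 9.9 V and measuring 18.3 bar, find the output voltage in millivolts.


Output = sensitivity * Vex * P.
Vout = 3.15 * 9.9 * 18.3
Vout = 31.185 * 18.3
Vout = 570.69 mV

570.69 mV


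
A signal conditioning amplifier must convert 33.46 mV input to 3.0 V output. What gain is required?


Gain = Vout / Vin (converting to same units).
G = 3.0 V / 33.46 mV
G = 3000.0 mV / 33.46 mV
G = 89.66

89.66


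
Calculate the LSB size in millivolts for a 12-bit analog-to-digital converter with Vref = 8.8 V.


The resolution (LSB) of an ADC is Vref / 2^n.
LSB = 8.8 / 2^12
LSB = 8.8 / 4096
LSB = 0.00214844 V = 2.1484375 mV

2.1484375 mV


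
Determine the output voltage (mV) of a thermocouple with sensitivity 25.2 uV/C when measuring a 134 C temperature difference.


The thermocouple output V = sensitivity * dT.
V = 25.2 uV/C * 134 C
V = 3376.8 uV
V = 3.377 mV

3.377 mV


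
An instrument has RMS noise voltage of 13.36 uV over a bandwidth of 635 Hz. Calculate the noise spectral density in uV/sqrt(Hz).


Noise spectral density = Vrms / sqrt(BW).
NSD = 13.36 / sqrt(635)
NSD = 13.36 / 25.1992
NSD = 0.5302 uV/sqrt(Hz)

0.5302 uV/sqrt(Hz)


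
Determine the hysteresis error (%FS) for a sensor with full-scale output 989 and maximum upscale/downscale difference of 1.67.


Hysteresis = (max difference / full scale) * 100%.
H = (1.67 / 989) * 100
H = 0.169 %FS

0.169 %FS


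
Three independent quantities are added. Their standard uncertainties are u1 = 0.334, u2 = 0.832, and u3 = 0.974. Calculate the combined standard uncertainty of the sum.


For a sum of independent quantities, uc = sqrt(u1^2 + u2^2 + u3^2).
uc = sqrt(0.334^2 + 0.832^2 + 0.974^2)
uc = sqrt(0.111556 + 0.692224 + 0.948676)
uc = 1.3238

1.3238


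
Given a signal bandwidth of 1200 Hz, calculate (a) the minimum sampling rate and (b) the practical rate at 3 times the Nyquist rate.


By Nyquist theorem, fs_min = 2 * fmax.
fs_min = 2 * 1200 = 2400 Hz
Practical rate = 3 * fs_min = 3 * 2400 = 7200 Hz

fs_min = 2400 Hz, fs_practical = 7200 Hz


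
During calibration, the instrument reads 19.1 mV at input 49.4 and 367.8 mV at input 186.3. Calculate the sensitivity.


Sensitivity = (y2 - y1) / (x2 - x1).
S = (367.8 - 19.1) / (186.3 - 49.4)
S = 348.7 / 136.9
S = 2.5471 mV/unit

2.5471 mV/unit


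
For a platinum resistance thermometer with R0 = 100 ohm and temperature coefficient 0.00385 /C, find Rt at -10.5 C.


The RTD equation: Rt = R0 * (1 + alpha * T).
Rt = 100 * (1 + 0.00385 * -10.5)
Rt = 100 * (1 + -0.040425)
Rt = 100 * 0.959575
Rt = 95.957 ohm

95.957 ohm


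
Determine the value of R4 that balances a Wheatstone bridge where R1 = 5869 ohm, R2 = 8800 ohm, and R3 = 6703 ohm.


At balance: R1*R4 = R2*R3, so R4 = R2*R3/R1.
R4 = 8800 * 6703 / 5869
R4 = 58986400 / 5869
R4 = 10050.5 ohm

10050.5 ohm


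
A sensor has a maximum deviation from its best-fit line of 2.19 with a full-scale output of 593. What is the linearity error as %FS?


Linearity error = (max deviation / full scale) * 100%.
Linearity = (2.19 / 593) * 100
Linearity = 0.369 %FS

0.369 %FS


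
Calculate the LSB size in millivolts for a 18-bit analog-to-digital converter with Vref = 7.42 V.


The resolution (LSB) of an ADC is Vref / 2^n.
LSB = 7.42 / 2^18
LSB = 7.42 / 262144
LSB = 2.831e-05 V = 0.02830505 mV

0.02830505 mV


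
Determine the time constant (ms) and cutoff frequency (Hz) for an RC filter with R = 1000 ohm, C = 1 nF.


Time constant: tau = R * C.
tau = 1000 * 1.00e-09 = 1e-06 s
tau = 0.001 ms
Cutoff frequency: fc = 1 / (2*pi*R*C).
fc = 1 / (2*pi*1e-06) = 159154.94 Hz

tau = 0.001 ms, fc = 159154.94 Hz


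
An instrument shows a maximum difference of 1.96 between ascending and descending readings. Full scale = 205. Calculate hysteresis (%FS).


Hysteresis = (max difference / full scale) * 100%.
H = (1.96 / 205) * 100
H = 0.956 %FS

0.956 %FS


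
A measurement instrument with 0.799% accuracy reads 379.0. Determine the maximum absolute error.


Absolute error = (accuracy% / 100) * reading.
Error = (0.799 / 100) * 379.0
Error = 0.00799 * 379.0
Error = 3.0282

3.0282


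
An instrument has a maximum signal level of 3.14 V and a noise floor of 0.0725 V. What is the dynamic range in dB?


Dynamic range = 20 * log10(Vmax / Vnoise).
DR = 20 * log10(3.14 / 0.0725)
DR = 20 * log10(43.31)
DR = 32.73 dB

32.73 dB


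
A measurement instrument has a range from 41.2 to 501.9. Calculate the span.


Span = upper range - lower range.
Span = 501.9 - (41.2)
Span = 460.7

460.7


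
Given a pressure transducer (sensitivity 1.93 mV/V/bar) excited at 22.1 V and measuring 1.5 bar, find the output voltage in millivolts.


Output = sensitivity * Vex * P.
Vout = 1.93 * 22.1 * 1.5
Vout = 42.653 * 1.5
Vout = 63.98 mV

63.98 mV


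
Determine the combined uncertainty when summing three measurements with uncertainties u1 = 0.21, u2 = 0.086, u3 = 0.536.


For a sum of independent quantities, uc = sqrt(u1^2 + u2^2 + u3^2).
uc = sqrt(0.21^2 + 0.086^2 + 0.536^2)
uc = sqrt(0.0441 + 0.007396 + 0.287296)
uc = 0.5821

0.5821


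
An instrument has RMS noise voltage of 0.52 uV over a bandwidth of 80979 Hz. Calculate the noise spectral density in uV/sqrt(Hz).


Noise spectral density = Vrms / sqrt(BW).
NSD = 0.52 / sqrt(80979)
NSD = 0.52 / 284.5681
NSD = 0.0018 uV/sqrt(Hz)

0.0018 uV/sqrt(Hz)


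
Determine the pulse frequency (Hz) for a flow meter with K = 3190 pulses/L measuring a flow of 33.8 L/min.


Frequency = K * Q / 60 (converting L/min to L/s).
f = 3190 * 33.8 / 60
f = 107822.0 / 60
f = 1797.03 Hz

1797.03 Hz


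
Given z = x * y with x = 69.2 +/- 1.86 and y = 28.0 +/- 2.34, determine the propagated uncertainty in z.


For a product z = x*y, the relative uncertainty is:
uz/z = sqrt((ux/x)^2 + (uy/y)^2)
Relative uncertainties: ux/x = 1.86/69.2 = 0.026879
uy/y = 2.34/28.0 = 0.083571
z = 69.2 * 28.0 = 1937.6
uz = 1937.6 * sqrt(0.026879^2 + 0.083571^2) = 170.097

170.097


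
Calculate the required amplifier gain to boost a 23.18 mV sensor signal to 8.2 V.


Gain = Vout / Vin (converting to same units).
G = 8.2 V / 23.18 mV
G = 8200.0 mV / 23.18 mV
G = 353.75

353.75


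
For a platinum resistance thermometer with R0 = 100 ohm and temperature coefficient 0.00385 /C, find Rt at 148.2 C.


The RTD equation: Rt = R0 * (1 + alpha * T).
Rt = 100 * (1 + 0.00385 * 148.2)
Rt = 100 * (1 + 0.57057)
Rt = 100 * 1.57057
Rt = 157.057 ohm

157.057 ohm


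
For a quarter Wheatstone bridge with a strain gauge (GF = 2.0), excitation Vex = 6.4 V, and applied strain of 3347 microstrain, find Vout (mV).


Quarter bridge output: Vout = (GF * epsilon * Vex) / 4.
Vout = (2.0 * 3347e-6 * 6.4) / 4
Vout = 0.0428416 / 4 V
Vout = 0.0107104 V = 10.7104 mV

10.7104 mV


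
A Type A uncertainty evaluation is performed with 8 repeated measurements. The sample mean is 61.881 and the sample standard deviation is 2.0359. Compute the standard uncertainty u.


The standard uncertainty for Type A evaluation is u = s / sqrt(n).
u = 2.0359 / sqrt(8)
u = 2.0359 / 2.8284
u = 0.7198

0.7198


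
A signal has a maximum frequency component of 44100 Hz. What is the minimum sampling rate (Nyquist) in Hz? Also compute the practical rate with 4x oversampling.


By Nyquist theorem, fs_min = 2 * fmax.
fs_min = 2 * 44100 = 88200 Hz
Practical rate = 4 * fs_min = 4 * 88200 = 352800 Hz

fs_min = 88200 Hz, fs_practical = 352800 Hz


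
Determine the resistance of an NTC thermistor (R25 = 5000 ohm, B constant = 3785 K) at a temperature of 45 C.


NTC thermistor equation: Rt = R25 * exp(B * (1/T - 1/T25)).
T in Kelvin: 318.15 K, T25 = 298.15 K
1/T - 1/T25 = 1/318.15 - 1/298.15 = -0.00021084
B * (1/T - 1/T25) = 3785 * -0.00021084 = -0.798
Rt = 5000 * exp(-0.798) = 2251.0 ohm

2251.0 ohm


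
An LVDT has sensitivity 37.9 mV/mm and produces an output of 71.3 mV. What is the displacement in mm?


Displacement = Vout / sensitivity.
d = 71.3 / 37.9
d = 1.881 mm

1.881 mm


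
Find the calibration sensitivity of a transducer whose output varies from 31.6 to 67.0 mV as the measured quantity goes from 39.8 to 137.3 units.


Sensitivity = (y2 - y1) / (x2 - x1).
S = (67.0 - 31.6) / (137.3 - 39.8)
S = 35.4 / 97.5
S = 0.3631 mV/unit

0.3631 mV/unit


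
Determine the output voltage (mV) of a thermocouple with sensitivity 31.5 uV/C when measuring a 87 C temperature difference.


The thermocouple output V = sensitivity * dT.
V = 31.5 uV/C * 87 C
V = 2740.5 uV
V = 2.74 mV

2.74 mV


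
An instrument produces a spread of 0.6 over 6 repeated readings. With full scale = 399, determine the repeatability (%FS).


Repeatability = (spread / full scale) * 100%.
R = (0.6 / 399) * 100
R = 0.15 %FS

0.15 %FS


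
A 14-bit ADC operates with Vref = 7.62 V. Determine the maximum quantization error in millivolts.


The maximum quantization error is +/- LSB/2.
LSB = Vref / 2^n = 7.62 / 16384 = 0.00046509 V
Max error = LSB / 2 = 0.00046509 / 2 = 0.00023254 V
Max error = 0.2325 mV

0.2325 mV


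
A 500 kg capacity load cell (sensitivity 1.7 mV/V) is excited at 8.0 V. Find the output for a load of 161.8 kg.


Vout = rated_output * Vex * (load / capacity).
Vout = 1.7 * 8.0 * (161.8 / 500)
Vout = 1.7 * 8.0 * 0.3236
Vout = 4.401 mV

4.401 mV


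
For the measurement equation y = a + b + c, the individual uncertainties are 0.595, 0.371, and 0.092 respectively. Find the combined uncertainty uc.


For a sum of independent quantities, uc = sqrt(u1^2 + u2^2 + u3^2).
uc = sqrt(0.595^2 + 0.371^2 + 0.092^2)
uc = sqrt(0.354025 + 0.137641 + 0.008464)
uc = 0.7072

0.7072


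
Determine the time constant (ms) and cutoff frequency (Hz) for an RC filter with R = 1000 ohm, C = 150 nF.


Time constant: tau = R * C.
tau = 1000 * 1.50e-07 = 0.00015 s
tau = 0.15 ms
Cutoff frequency: fc = 1 / (2*pi*R*C).
fc = 1 / (2*pi*0.00015) = 1061.03 Hz

tau = 0.15 ms, fc = 1061.03 Hz


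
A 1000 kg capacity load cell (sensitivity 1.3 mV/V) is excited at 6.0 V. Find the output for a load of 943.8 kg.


Vout = rated_output * Vex * (load / capacity).
Vout = 1.3 * 6.0 * (943.8 / 1000)
Vout = 1.3 * 6.0 * 0.9438
Vout = 7.362 mV

7.362 mV


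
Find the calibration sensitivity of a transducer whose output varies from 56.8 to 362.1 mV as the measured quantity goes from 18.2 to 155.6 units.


Sensitivity = (y2 - y1) / (x2 - x1).
S = (362.1 - 56.8) / (155.6 - 18.2)
S = 305.3 / 137.4
S = 2.222 mV/unit

2.222 mV/unit


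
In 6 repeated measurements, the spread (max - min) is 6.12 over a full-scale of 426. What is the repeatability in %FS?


Repeatability = (spread / full scale) * 100%.
R = (6.12 / 426) * 100
R = 1.437 %FS

1.437 %FS


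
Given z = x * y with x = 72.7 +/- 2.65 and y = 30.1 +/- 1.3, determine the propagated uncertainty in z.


For a product z = x*y, the relative uncertainty is:
uz/z = sqrt((ux/x)^2 + (uy/y)^2)
Relative uncertainties: ux/x = 2.65/72.7 = 0.036451
uy/y = 1.3/30.1 = 0.043189
z = 72.7 * 30.1 = 2188.3
uz = 2188.3 * sqrt(0.036451^2 + 0.043189^2) = 123.671

123.671


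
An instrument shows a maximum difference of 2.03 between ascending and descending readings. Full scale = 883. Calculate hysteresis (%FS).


Hysteresis = (max difference / full scale) * 100%.
H = (2.03 / 883) * 100
H = 0.23 %FS

0.23 %FS


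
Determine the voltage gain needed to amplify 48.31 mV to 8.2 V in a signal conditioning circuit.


Gain = Vout / Vin (converting to same units).
G = 8.2 V / 48.31 mV
G = 8200.0 mV / 48.31 mV
G = 169.74

169.74


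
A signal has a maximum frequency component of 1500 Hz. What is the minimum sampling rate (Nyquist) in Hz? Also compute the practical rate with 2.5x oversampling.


By Nyquist theorem, fs_min = 2 * fmax.
fs_min = 2 * 1500 = 3000 Hz
Practical rate = 2.5 * fs_min = 2.5 * 3000 = 7500 Hz

fs_min = 3000 Hz, fs_practical = 7500 Hz


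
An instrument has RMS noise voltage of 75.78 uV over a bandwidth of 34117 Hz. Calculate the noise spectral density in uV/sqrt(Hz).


Noise spectral density = Vrms / sqrt(BW).
NSD = 75.78 / sqrt(34117)
NSD = 75.78 / 184.7079
NSD = 0.4103 uV/sqrt(Hz)

0.4103 uV/sqrt(Hz)


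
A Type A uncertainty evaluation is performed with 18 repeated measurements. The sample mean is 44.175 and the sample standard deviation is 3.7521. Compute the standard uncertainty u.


The standard uncertainty for Type A evaluation is u = s / sqrt(n).
u = 3.7521 / sqrt(18)
u = 3.7521 / 4.2426
u = 0.8844

0.8844


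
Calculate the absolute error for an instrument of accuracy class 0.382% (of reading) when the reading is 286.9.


Absolute error = (accuracy% / 100) * reading.
Error = (0.382 / 100) * 286.9
Error = 0.00382 * 286.9
Error = 1.096

1.096


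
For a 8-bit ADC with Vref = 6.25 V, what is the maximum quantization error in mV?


The maximum quantization error is +/- LSB/2.
LSB = Vref / 2^n = 6.25 / 256 = 0.02441406 V
Max error = LSB / 2 = 0.02441406 / 2 = 0.01220703 V
Max error = 12.207 mV

12.207 mV


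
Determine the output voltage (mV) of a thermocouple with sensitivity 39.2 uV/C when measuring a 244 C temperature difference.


The thermocouple output V = sensitivity * dT.
V = 39.2 uV/C * 244 C
V = 9564.8 uV
V = 9.565 mV

9.565 mV


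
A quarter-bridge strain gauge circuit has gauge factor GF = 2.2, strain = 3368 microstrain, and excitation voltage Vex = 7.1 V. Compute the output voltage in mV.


Quarter bridge output: Vout = (GF * epsilon * Vex) / 4.
Vout = (2.2 * 3368e-6 * 7.1) / 4
Vout = 0.05260816 / 4 V
Vout = 0.01315204 V = 13.152 mV

13.152 mV


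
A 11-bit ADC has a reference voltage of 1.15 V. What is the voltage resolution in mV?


The resolution (LSB) of an ADC is Vref / 2^n.
LSB = 1.15 / 2^11
LSB = 1.15 / 2048
LSB = 0.00056152 V = 0.56152344 mV

0.56152344 mV


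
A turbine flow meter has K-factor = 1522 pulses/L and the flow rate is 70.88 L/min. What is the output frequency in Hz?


Frequency = K * Q / 60 (converting L/min to L/s).
f = 1522 * 70.88 / 60
f = 107879.36 / 60
f = 1797.99 Hz

1797.99 Hz


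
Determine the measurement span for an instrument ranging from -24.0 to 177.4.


Span = upper range - lower range.
Span = 177.4 - (-24.0)
Span = 201.4

201.4


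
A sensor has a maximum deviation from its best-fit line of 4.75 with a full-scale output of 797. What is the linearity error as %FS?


Linearity error = (max deviation / full scale) * 100%.
Linearity = (4.75 / 797) * 100
Linearity = 0.596 %FS

0.596 %FS


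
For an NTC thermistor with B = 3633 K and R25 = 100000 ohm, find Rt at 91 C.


NTC thermistor equation: Rt = R25 * exp(B * (1/T - 1/T25)).
T in Kelvin: 364.15 K, T25 = 298.15 K
1/T - 1/T25 = 1/364.15 - 1/298.15 = -0.0006079
B * (1/T - 1/T25) = 3633 * -0.0006079 = -2.2085
Rt = 100000 * exp(-2.2085) = 10986.7 ohm

10986.7 ohm


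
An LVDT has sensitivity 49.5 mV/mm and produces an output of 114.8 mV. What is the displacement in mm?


Displacement = Vout / sensitivity.
d = 114.8 / 49.5
d = 2.319 mm

2.319 mm


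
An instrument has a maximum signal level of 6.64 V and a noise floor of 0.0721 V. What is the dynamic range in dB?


Dynamic range = 20 * log10(Vmax / Vnoise).
DR = 20 * log10(6.64 / 0.0721)
DR = 20 * log10(92.09)
DR = 39.28 dB

39.28 dB


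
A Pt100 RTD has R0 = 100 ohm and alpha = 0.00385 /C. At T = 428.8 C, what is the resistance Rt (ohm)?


The RTD equation: Rt = R0 * (1 + alpha * T).
Rt = 100 * (1 + 0.00385 * 428.8)
Rt = 100 * (1 + 1.65088)
Rt = 100 * 2.65088
Rt = 265.088 ohm

265.088 ohm


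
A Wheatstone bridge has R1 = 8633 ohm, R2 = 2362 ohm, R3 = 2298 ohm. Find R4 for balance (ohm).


At balance: R1*R4 = R2*R3, so R4 = R2*R3/R1.
R4 = 2362 * 2298 / 8633
R4 = 5427876 / 8633
R4 = 628.74 ohm

628.74 ohm


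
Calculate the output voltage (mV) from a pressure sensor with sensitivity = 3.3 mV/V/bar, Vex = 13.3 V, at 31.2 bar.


Output = sensitivity * Vex * P.
Vout = 3.3 * 13.3 * 31.2
Vout = 43.89 * 31.2
Vout = 1369.37 mV

1369.37 mV


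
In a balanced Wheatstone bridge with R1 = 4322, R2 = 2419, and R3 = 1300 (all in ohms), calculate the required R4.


At balance: R1*R4 = R2*R3, so R4 = R2*R3/R1.
R4 = 2419 * 1300 / 4322
R4 = 3144700 / 4322
R4 = 727.6 ohm

727.6 ohm


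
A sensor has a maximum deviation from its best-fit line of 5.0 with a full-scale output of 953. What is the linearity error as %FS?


Linearity error = (max deviation / full scale) * 100%.
Linearity = (5.0 / 953) * 100
Linearity = 0.525 %FS

0.525 %FS


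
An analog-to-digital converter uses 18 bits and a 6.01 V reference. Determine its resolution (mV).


The resolution (LSB) of an ADC is Vref / 2^n.
LSB = 6.01 / 2^18
LSB = 6.01 / 262144
LSB = 2.293e-05 V = 0.02292633 mV

0.02292633 mV


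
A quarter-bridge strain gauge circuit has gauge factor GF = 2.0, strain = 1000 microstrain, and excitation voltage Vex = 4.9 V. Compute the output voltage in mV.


Quarter bridge output: Vout = (GF * epsilon * Vex) / 4.
Vout = (2.0 * 1000e-6 * 4.9) / 4
Vout = 0.0098 / 4 V
Vout = 0.00245 V = 2.45 mV

2.45 mV


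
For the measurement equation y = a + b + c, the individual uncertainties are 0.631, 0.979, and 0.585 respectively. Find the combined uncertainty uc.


For a sum of independent quantities, uc = sqrt(u1^2 + u2^2 + u3^2).
uc = sqrt(0.631^2 + 0.979^2 + 0.585^2)
uc = sqrt(0.398161 + 0.958441 + 0.342225)
uc = 1.3034

1.3034


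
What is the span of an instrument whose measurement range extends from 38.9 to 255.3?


Span = upper range - lower range.
Span = 255.3 - (38.9)
Span = 216.4

216.4


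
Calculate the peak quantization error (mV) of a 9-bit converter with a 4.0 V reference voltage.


The maximum quantization error is +/- LSB/2.
LSB = Vref / 2^n = 4.0 / 512 = 0.0078125 V
Max error = LSB / 2 = 0.0078125 / 2 = 0.00390625 V
Max error = 3.9062 mV

3.9062 mV


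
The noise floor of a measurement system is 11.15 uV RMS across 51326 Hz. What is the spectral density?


Noise spectral density = Vrms / sqrt(BW).
NSD = 11.15 / sqrt(51326)
NSD = 11.15 / 226.5524
NSD = 0.0492 uV/sqrt(Hz)

0.0492 uV/sqrt(Hz)


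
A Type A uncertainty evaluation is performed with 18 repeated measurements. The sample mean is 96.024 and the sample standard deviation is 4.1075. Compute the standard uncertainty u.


The standard uncertainty for Type A evaluation is u = s / sqrt(n).
u = 4.1075 / sqrt(18)
u = 4.1075 / 4.2426
u = 0.9681

0.9681


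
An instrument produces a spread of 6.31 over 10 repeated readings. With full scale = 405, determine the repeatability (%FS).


Repeatability = (spread / full scale) * 100%.
R = (6.31 / 405) * 100
R = 1.558 %FS

1.558 %FS


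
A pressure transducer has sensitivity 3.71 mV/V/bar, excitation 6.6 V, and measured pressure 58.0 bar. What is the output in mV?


Output = sensitivity * Vex * P.
Vout = 3.71 * 6.6 * 58.0
Vout = 24.486 * 58.0
Vout = 1420.19 mV

1420.19 mV


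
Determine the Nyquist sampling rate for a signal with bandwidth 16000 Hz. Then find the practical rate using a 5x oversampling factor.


By Nyquist theorem, fs_min = 2 * fmax.
fs_min = 2 * 16000 = 32000 Hz
Practical rate = 5 * fs_min = 5 * 32000 = 160000 Hz

fs_min = 32000 Hz, fs_practical = 160000 Hz


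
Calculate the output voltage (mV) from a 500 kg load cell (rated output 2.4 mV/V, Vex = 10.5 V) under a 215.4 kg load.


Vout = rated_output * Vex * (load / capacity).
Vout = 2.4 * 10.5 * (215.4 / 500)
Vout = 2.4 * 10.5 * 0.4308
Vout = 10.856 mV

10.856 mV


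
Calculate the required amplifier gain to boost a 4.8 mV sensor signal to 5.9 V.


Gain = Vout / Vin (converting to same units).
G = 5.9 V / 4.8 mV
G = 5900.0 mV / 4.8 mV
G = 1229.17

1229.17


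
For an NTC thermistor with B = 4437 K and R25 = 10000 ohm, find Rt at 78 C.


NTC thermistor equation: Rt = R25 * exp(B * (1/T - 1/T25)).
T in Kelvin: 351.15 K, T25 = 298.15 K
1/T - 1/T25 = 1/351.15 - 1/298.15 = -0.00050623
B * (1/T - 1/T25) = 4437 * -0.00050623 = -2.2461
Rt = 10000 * exp(-2.2461) = 1058.1 ohm

1058.1 ohm


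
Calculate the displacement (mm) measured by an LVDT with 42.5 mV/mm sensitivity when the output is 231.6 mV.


Displacement = Vout / sensitivity.
d = 231.6 / 42.5
d = 5.449 mm

5.449 mm


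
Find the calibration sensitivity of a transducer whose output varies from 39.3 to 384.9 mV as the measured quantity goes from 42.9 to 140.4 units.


Sensitivity = (y2 - y1) / (x2 - x1).
S = (384.9 - 39.3) / (140.4 - 42.9)
S = 345.6 / 97.5
S = 3.5446 mV/unit

3.5446 mV/unit


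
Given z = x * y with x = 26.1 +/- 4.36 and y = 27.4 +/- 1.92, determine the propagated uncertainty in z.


For a product z = x*y, the relative uncertainty is:
uz/z = sqrt((ux/x)^2 + (uy/y)^2)
Relative uncertainties: ux/x = 4.36/26.1 = 0.16705
uy/y = 1.92/27.4 = 0.070073
z = 26.1 * 27.4 = 715.1
uz = 715.1 * sqrt(0.16705^2 + 0.070073^2) = 129.549

129.549


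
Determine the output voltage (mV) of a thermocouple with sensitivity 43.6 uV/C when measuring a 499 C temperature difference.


The thermocouple output V = sensitivity * dT.
V = 43.6 uV/C * 499 C
V = 21756.4 uV
V = 21.756 mV

21.756 mV


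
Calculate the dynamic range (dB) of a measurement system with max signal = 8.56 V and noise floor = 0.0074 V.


Dynamic range = 20 * log10(Vmax / Vnoise).
DR = 20 * log10(8.56 / 0.0074)
DR = 20 * log10(1156.76)
DR = 61.26 dB

61.26 dB


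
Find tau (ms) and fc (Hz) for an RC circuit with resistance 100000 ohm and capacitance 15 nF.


Time constant: tau = R * C.
tau = 100000 * 1.50e-08 = 0.0015 s
tau = 1.5 ms
Cutoff frequency: fc = 1 / (2*pi*R*C).
fc = 1 / (2*pi*0.0015) = 106.1 Hz

tau = 1.5 ms, fc = 106.1 Hz


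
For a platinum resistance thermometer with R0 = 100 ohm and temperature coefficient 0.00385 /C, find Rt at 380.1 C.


The RTD equation: Rt = R0 * (1 + alpha * T).
Rt = 100 * (1 + 0.00385 * 380.1)
Rt = 100 * (1 + 1.463385)
Rt = 100 * 2.463385
Rt = 246.339 ohm

246.339 ohm


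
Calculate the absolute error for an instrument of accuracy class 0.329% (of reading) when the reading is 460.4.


Absolute error = (accuracy% / 100) * reading.
Error = (0.329 / 100) * 460.4
Error = 0.00329 * 460.4
Error = 1.5147

1.5147


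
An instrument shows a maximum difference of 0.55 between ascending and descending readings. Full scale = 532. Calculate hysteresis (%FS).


Hysteresis = (max difference / full scale) * 100%.
H = (0.55 / 532) * 100
H = 0.103 %FS

0.103 %FS


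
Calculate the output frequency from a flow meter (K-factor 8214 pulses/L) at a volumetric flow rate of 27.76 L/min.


Frequency = K * Q / 60 (converting L/min to L/s).
f = 8214 * 27.76 / 60
f = 228020.64 / 60
f = 3800.34 Hz

3800.34 Hz


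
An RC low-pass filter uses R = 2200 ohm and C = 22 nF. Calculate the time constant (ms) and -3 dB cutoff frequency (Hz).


Time constant: tau = R * C.
tau = 2200 * 2.20e-08 = 4.84e-05 s
tau = 0.0484 ms
Cutoff frequency: fc = 1 / (2*pi*R*C).
fc = 1 / (2*pi*4.84e-05) = 3288.33 Hz

tau = 0.0484 ms, fc = 3288.33 Hz


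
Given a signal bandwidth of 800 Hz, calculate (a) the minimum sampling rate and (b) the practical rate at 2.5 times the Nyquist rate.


By Nyquist theorem, fs_min = 2 * fmax.
fs_min = 2 * 800 = 1600 Hz
Practical rate = 2.5 * fs_min = 2.5 * 1600 = 4000 Hz

fs_min = 1600 Hz, fs_practical = 4000 Hz


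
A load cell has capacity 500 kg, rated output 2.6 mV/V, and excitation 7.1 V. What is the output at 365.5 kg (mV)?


Vout = rated_output * Vex * (load / capacity).
Vout = 2.6 * 7.1 * (365.5 / 500)
Vout = 2.6 * 7.1 * 0.731
Vout = 13.494 mV

13.494 mV


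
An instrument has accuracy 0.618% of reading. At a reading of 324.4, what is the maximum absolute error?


Absolute error = (accuracy% / 100) * reading.
Error = (0.618 / 100) * 324.4
Error = 0.00618 * 324.4
Error = 2.0048

2.0048


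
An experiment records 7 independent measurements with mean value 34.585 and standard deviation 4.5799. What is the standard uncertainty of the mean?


The standard uncertainty for Type A evaluation is u = s / sqrt(n).
u = 4.5799 / sqrt(7)
u = 4.5799 / 2.6458
u = 1.731

1.731
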